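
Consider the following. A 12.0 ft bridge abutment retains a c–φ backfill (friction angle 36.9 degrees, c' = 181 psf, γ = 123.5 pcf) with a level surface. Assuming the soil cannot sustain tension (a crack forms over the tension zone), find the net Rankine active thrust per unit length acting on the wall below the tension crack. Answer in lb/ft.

K_a = 0.2497; √K_a = 0.4997.
Tension-crack depth z_c = 2c/(γ√K_a) = 2×181/(123.5×0.4997) = 5.866 ft.
σ_a at base = K_a γ H − 2c√K_a = 0.2497×123.5×12.0 − 2×181×0.4997 = 189.1 psf.
P_a = ½ × 189.1 × (H − z_c) = 0.5×189.1×6.134 = 580.1 lb/ft.

580 lb/ft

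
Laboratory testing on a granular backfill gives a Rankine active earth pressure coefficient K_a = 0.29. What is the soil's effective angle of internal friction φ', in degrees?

K_a = tan²(45° − φ/2) ⇒ 45° − φ/2 = arctan(√0.29) = 28.30°.
φ = 2(45° − 28.30°) = 33.39°.

33.4°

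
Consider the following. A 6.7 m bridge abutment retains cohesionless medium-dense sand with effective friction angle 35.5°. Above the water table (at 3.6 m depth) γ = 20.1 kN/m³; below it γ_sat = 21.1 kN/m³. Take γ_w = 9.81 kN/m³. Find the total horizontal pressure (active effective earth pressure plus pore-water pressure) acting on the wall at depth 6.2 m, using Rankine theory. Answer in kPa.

K_a = (1 − sin φ)/(1 + sin φ) = 0.2653.
γ' = 21.1 − 9.81 = 11.29 kN/m³.
Effective vertical stress at 6.2 m: σ'_v = 20.1×3.6 + 11.29×2.60 = 101.7 kPa.
σ'_h = K_a σ'_v = 0.2653 × 101.7 = 26.98 kPa; u = γ_w × 2.60 = 25.51 kPa.
Total σ_h = 26.98 + 25.51 = 52.49 kPa.

52.5 kPa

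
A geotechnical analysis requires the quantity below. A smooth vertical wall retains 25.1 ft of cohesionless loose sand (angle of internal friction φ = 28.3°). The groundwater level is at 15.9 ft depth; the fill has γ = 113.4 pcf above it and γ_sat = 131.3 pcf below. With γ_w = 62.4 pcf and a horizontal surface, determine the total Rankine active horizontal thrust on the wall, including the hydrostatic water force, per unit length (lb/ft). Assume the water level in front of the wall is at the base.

K_a = tan²(45° − φ/2) = 0.3568.
γ' = 131.3 − 62.4 = 68.90 pcf. Depth below WT = 9.2 ft.
σ'_h at WT = K_a γ d_w = 643.3 psf; at base = 643.3 + K_a γ' × 9.2 = 869.4 psf.
P₁ (0–15.9 ft) = ½×643.3×15.9 = 5114. P₂ (15.9–25.1 ft) = ½(643.3+869.4)×9.2 = 6958.
P_w = ½ γ_w h₂² = 0.5×62.4×9.2² = 2641. Total = 5114+6958+2641 = 14710 lb/ft.

14700 lb/ft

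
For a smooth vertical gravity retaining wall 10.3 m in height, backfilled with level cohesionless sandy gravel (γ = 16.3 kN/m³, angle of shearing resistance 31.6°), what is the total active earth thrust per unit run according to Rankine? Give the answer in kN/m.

270 kN/m

K_a = tan²(45° − φ/2) = 0.3123.
P_a = ½ K_a γ H² = 0.5 × 0.3123 × 16.3 × 10.3² = 270.1 kN/m.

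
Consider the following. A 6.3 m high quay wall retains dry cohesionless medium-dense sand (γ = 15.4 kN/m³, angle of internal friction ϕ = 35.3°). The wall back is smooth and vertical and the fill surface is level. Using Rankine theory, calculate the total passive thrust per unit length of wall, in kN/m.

K_p = tan²(45° + φ/2) = 3.738.
P_p = ½ K_p γ H² = 0.5 × 3.738 × 15.4 × 6.3² = 1142 kN/m.

1140 kN/m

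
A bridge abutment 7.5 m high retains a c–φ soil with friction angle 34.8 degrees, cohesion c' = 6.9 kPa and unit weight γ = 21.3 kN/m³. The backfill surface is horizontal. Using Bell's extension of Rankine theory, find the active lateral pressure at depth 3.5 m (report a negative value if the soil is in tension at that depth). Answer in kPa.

13.2 kPa

K_a = (1 − sin φ)/(1 + sin φ) = 0.2733.
σ_a = K_a γ z − 2c√K_a = 0.2733×21.3×3.5 − 2×6.9×0.5228 = 13.16 kPa.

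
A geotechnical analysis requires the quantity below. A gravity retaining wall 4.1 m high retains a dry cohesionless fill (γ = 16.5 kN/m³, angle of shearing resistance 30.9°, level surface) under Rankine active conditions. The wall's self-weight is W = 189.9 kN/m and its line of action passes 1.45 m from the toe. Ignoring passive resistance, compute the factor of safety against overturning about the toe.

K_a = tan²(45° − 30.9°/2) = 0.3214.
P_a = ½K_aγH² = 0.5×0.3214×16.5×4.1² = 44.57 kN/m, acting at H/3 = 1.367 m above the base.
Overturning moment M_o = P_a × H/3 = 44.57 × 1.367 = 60.92.
Resisting moment M_r = W × 1.45 = 189.9 × 1.45 = 275.4.
FS_overturning = M_r/M_o = 275.4/60.92 = 4.520.

4.52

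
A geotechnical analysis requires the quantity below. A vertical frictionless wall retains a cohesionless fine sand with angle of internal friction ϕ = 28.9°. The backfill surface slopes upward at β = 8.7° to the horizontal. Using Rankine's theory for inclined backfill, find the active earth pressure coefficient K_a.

K_a = cos β · (cos β − √(cos²β − cos²φ)) / (cos β + √(cos²β − cos²φ)).
cos β = 0.9885, cos φ = 0.8755, √(cos²β − cos²φ) = 0.4590.
K_a = 0.9885 × (0.9885 − 0.4590)/(0.9885 + 0.4590) = 0.3616.

0.362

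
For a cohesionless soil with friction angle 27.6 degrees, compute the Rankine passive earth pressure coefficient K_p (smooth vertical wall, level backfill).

K_p = (1 + sin φ)/(1 − sin φ) = tan²(45° + 27.6°/2) = 2.726.

2.73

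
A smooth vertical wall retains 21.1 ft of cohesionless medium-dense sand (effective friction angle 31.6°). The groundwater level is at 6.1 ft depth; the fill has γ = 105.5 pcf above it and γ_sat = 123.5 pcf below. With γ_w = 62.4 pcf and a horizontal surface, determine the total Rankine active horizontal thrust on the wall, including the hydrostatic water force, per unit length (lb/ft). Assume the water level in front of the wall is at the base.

12800 lb/ft

K_a = tan²(45° − φ/2) = 0.3123.
γ' = 123.5 − 62.4 = 61.10 pcf. Depth below WT = 15.0 ft.
σ'_h at WT = K_a γ d_w = 201.0 psf; at base = 201.0 + K_a γ' × 15.0 = 487.3 psf.
P₁ (0–6.1 ft) = ½×201.0×6.1 = 613.1. P₂ (6.1–21.1 ft) = ½(201.0+487.3)×15.0 = 5162.
P_w = ½ γ_w h₂² = 0.5×62.4×15.0² = 7020. Total = 613.1+5162+7020 = 12800 lb/ft.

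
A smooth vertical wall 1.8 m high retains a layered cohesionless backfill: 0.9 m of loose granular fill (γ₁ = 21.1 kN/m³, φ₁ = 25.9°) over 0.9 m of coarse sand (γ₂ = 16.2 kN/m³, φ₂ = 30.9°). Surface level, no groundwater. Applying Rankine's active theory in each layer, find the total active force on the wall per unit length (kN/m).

11.0 kN/m

K_a1 = tan²(45°−25.9°/2) = 0.3920; K_a2 = tan²(45°−30.9°/2) = 0.3214.
Layer 1: σ at base = K_a1 γ₁ h₁ = 7.444 kPa; P₁ = ½×7.444×0.9 = 3.350.
Layer 2: σ_v at top = γ₁h₁ = 18.99; σ_h top = K_a2×18.99 = 6.103; σ_h base = K_a2×(18.99+16.2×0.9) = 10.79.
P₂ = ½(6.103+10.79)×0.9 = 7.602. Total P_a = 3.350+7.602 = 10.95 kN/m.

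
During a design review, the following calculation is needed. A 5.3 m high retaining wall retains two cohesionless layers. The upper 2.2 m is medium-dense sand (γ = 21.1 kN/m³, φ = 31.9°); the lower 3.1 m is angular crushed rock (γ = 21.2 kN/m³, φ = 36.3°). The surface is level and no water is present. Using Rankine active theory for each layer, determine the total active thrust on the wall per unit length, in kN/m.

78.7 kN/m

K_a1 = tan²(45°−31.9°/2) = 0.3085; K_a2 = tan²(45°−36.3°/2) = 0.2563.
Layer 1: σ at base = K_a1 γ₁ h₁ = 14.32 kPa; P₁ = ½×14.32×2.2 = 15.75.
Layer 2: σ_v at top = γ₁h₁ = 46.42; σ_h top = K_a2×46.42 = 11.90; σ_h base = K_a2×(46.42+21.2×3.1) = 28.74.
P₂ = ½(11.90+28.74)×3.1 = 62.98. Total P_a = 15.75+62.98 = 78.74 kN/m.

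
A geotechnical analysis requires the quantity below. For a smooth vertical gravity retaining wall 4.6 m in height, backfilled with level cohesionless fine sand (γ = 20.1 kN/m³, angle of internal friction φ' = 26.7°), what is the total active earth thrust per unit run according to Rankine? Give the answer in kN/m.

80.8 kN/m

K_a = tan²(45° − φ/2) = 0.3800.
P_a = ½ K_a γ H² = 0.5 × 0.3800 × 20.1 × 4.6² = 80.80 kN/m.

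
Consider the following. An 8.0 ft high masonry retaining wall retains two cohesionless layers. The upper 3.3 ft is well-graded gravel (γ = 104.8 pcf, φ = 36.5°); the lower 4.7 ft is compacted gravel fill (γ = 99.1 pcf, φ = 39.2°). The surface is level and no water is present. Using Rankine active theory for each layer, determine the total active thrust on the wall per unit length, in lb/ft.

K_a1 = tan²(45°−36.5°/2) = 0.2541; K_a2 = tan²(45°−39.2°/2) = 0.2255.
Layer 1: σ at base = K_a1 γ₁ h₁ = 87.86 psf; P₁ = ½×87.86×3.3 = 145.0.
Layer 2: σ_v at top = γ₁h₁ = 345.8; σ_h top = K_a2×345.8 = 77.98; σ_h base = K_a2×(345.8+99.1×4.7) = 183.0.
P₂ = ½(77.98+183.0)×4.7 = 613.3. Total P_a = 145.0+613.3 = 758.2 lb/ft.

758 lb/ft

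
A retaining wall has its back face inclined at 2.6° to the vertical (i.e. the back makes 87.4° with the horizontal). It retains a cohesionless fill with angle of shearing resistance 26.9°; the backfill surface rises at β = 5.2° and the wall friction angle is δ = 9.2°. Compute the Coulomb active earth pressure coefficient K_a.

K_a = sin²(α+φ) / [sin²α · sin(α−δ) · (1 + √{sin(φ+δ)sin(φ−β) / (sin(α−δ)sin(α+β))})²].
With α = 87.4°, φ = 26.9°, δ = 9.2°, β = 5.2°: K_a = 0.3924.

0.392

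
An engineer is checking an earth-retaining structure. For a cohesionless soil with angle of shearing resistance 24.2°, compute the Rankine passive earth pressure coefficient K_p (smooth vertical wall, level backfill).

K_p = (1 + sin φ)/(1 − sin φ) = tan²(45° + 24.2°/2) = 2.389.

2.39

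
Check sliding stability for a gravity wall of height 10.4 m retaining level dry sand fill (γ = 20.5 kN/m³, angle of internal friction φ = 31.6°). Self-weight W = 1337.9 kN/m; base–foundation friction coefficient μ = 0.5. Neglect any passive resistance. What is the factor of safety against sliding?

1.93

K_a = tan²(45° − 31.6°/2) = 0.3123.
P_a = ½K_aγH² = 0.5×0.3123×20.5×10.4² = 346.3 kN/m, acting at H/3 = 3.467 m above the base.
FS_sliding = μW / P_a = 0.5×1337.9 / 346.3 = 1.932.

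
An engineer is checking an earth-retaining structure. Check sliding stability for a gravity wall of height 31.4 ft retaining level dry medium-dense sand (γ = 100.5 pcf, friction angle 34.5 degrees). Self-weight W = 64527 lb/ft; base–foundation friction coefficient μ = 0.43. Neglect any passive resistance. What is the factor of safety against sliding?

K_a = tan²(45° − 34.5°/2) = 0.2768.
P_a = ½K_aγH² = 0.5×0.2768×100.5×31.4² = 13710 lb/ft, acting at H/3 = 10.47 ft above the base.
FS_sliding = μW / P_a = 0.43×64527 / 13710 = 2.023.

2.02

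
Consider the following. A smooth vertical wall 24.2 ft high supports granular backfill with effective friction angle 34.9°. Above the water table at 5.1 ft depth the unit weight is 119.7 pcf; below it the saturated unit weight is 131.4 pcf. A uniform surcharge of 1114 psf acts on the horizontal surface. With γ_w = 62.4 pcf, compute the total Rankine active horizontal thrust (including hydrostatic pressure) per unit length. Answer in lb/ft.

K_a = tan²(45° − φ/2) = 0.2721.
γ' = 131.4 − 62.4 = 69.00 pcf. h₂ = H − d_w = 19.1 ft.
σ'_h: at surface K_a·q = 303.2; at WT K_a(q+γd_w) = 469.3; at base K_a(q+γd_w+γ'h₂) = 828.0 psf.
P₁ = ½(303.2+469.3)×5.1 = 1970; P₂ = ½(469.3+828.0)×19.1 = 12390; P_w = ½γ_w h₂² = 11380.
Total = 1970+12390+11380 = 25740 lb/ft.

25700 lb/ft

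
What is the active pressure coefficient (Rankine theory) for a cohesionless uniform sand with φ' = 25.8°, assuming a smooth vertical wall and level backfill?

0.394

K_a = (1 − sin φ)/(1 + sin φ) = (1 − sin 25.8°)/(1 + sin 25.8°) = 0.3935.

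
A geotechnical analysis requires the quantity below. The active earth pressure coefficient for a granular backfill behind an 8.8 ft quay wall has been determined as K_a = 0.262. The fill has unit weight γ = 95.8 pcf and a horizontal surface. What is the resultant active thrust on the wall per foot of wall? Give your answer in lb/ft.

P = ½ K_a γ H² = 0.5 × 0.262 × 95.8 × 8.8² = 971.9 lb/ft.

972 lb/ft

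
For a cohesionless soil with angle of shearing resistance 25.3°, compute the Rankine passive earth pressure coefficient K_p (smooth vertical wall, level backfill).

K_p = (1 + sin φ)/(1 − sin φ) = tan²(45° + 25.3°/2) = 2.493.

2.49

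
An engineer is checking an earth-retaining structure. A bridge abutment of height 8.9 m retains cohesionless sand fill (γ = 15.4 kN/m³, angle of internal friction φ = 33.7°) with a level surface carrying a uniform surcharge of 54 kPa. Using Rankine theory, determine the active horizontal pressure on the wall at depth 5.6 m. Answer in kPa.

K_a = (1 − sin φ)/(1 + sin φ) = 0.2863.
σ_v = γz + q = 15.4 × 5.6 + 54 = 140.2 kPa.
σ_h = K_a σ_v = 0.2863 × 140.2 = 40.15 kPa.

40.2 kPa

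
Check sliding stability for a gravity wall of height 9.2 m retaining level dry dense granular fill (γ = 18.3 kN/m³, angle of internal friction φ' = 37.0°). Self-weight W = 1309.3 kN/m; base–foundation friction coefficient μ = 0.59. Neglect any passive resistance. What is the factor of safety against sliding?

K_a = tan²(45° − 37.0°/2) = 0.2486.
P_a = ½K_aγH² = 0.5×0.2486×18.3×9.2² = 192.5 kN/m, acting at H/3 = 3.067 m above the base.
FS_sliding = μW / P_a = 0.59×1309.3 / 192.5 = 4.013.

4.01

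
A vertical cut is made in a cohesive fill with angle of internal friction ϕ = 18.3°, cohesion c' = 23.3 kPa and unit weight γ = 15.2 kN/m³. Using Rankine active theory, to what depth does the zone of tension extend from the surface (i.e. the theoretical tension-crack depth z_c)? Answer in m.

4.24 m

K_a = tan²(45° − 18.3°/2) = 0.5221; √K_a = 0.7226.
The active pressure is zero where K_a γ z = 2c√K_a, so z_c = 2c/(γ√K_a) = 2×23.3/(15.2×0.7226) = 4.243 m.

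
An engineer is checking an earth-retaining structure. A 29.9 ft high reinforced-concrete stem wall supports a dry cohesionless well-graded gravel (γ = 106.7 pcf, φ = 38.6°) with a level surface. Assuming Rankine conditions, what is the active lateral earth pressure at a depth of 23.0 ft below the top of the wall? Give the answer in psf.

K_a = (1 − sin φ)/(1 + sin φ) = 0.2316.
σ_h = K_a γ z = 0.2316 × 106.7 × 23.0 = 568.4 psf.

568 psf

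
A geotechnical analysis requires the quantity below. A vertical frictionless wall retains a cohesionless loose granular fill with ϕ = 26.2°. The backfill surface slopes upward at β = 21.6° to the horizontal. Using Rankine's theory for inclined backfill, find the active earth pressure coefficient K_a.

0.544

K_a = cos β · (cos β − √(cos²β − cos²φ)) / (cos β + √(cos²β − cos²φ)).
cos β = 0.9298, cos φ = 0.8973, √(cos²β − cos²φ) = 0.2437.
K_a = 0.9298 × (0.9298 − 0.2437)/(0.9298 + 0.2437) = 0.5435.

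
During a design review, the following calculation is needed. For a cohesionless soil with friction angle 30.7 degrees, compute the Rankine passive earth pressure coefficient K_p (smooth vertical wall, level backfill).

K_p = (1 + sin φ)/(1 − sin φ) = tan²(45° + 30.7°/2) = 3.086.

3.09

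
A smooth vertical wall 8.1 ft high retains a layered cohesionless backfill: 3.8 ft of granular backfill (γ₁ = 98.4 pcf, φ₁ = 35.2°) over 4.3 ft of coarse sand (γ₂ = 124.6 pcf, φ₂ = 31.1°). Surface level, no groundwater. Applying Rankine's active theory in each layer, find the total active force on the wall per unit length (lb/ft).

K_a1 = tan²(45°−35.2°/2) = 0.2687; K_a2 = tan²(45°−31.1°/2) = 0.3188.
Layer 1: σ at base = K_a1 γ₁ h₁ = 100.5 psf; P₁ = ½×100.5×3.8 = 190.9.
Layer 2: σ_v at top = γ₁h₁ = 373.9; σ_h top = K_a2×373.9 = 119.2; σ_h base = K_a2×(373.9+124.6×4.3) = 290.0.
P₂ = ½(119.2+290.0)×4.3 = 879.8. Total P_a = 190.9+879.8 = 1071 lb/ft.

1070 lb/ft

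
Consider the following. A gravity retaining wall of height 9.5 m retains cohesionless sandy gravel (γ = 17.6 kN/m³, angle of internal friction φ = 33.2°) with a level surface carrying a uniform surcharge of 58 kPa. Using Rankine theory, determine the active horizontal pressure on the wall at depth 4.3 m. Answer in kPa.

K_a = (1 − sin φ)/(1 + sin φ) = 0.2924.
σ_v = γz + q = 17.6 × 4.3 + 58 = 133.7 kPa.
σ_h = K_a σ_v = 0.2924 × 133.7 = 39.08 kPa.

39.1 kPa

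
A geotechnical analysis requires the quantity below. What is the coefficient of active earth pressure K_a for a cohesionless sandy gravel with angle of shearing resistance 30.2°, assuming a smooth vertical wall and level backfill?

K_a = (1 − sin φ)/(1 + sin φ) = (1 − sin 30.2°)/(1 + sin 30.2°) = 0.3307.

0.331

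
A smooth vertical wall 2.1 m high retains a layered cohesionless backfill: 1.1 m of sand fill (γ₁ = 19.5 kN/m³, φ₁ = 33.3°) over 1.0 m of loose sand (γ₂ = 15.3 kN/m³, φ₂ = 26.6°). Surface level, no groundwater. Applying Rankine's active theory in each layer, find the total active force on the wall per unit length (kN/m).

K_a1 = tan²(45°−33.3°/2) = 0.2911; K_a2 = tan²(45°−26.6°/2) = 0.3814.
Layer 1: σ at base = K_a1 γ₁ h₁ = 6.245 kPa; P₁ = ½×6.245×1.1 = 3.435.
Layer 2: σ_v at top = γ₁h₁ = 21.45; σ_h top = K_a2×21.45 = 8.182; σ_h base = K_a2×(21.45+15.3×1.0) = 14.02.
P₂ = ½(8.182+14.02)×1.0 = 11.10. Total P_a = 3.435+11.10 = 14.53 kN/m.

14.5 kN/m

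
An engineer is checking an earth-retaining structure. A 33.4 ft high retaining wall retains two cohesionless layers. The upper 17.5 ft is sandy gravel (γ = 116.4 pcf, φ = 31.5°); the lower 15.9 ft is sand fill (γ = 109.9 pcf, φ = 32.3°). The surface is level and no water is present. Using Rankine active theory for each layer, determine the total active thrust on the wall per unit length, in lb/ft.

19600 lb/ft

K_a1 = tan²(45°−31.5°/2) = 0.3136; K_a2 = tan²(45°−32.3°/2) = 0.3035.
Layer 1: σ at base = K_a1 γ₁ h₁ = 638.9 psf; P₁ = ½×638.9×17.5 = 5590.
Layer 2: σ_v at top = γ₁h₁ = 2037; σ_h top = K_a2×2037 = 618.2; σ_h base = K_a2×(2037+109.9×15.9) = 1148.
P₂ = ½(618.2+1148)×15.9 = 14050. Total P_a = 5590+14050 = 19640 lb/ft.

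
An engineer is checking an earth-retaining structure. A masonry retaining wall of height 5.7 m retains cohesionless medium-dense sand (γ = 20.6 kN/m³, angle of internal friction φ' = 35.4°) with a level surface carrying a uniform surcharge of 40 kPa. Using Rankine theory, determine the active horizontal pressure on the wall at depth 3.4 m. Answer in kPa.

K_a = (1 − sin φ)/(1 + sin φ) = 0.2664.
σ_v = γz + q = 20.6 × 3.4 + 40 = 110.0 kPa.
σ_h = K_a σ_v = 0.2664 × 110.0 = 29.31 kPa.

29.3 kPa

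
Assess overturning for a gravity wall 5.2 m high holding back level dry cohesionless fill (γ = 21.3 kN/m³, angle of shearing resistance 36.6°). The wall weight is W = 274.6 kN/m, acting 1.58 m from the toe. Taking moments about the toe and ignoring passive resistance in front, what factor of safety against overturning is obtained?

K_a = tan²(45° − 36.6°/2) = 0.2530.
P_a = ½K_aγH² = 0.5×0.2530×21.3×5.2² = 72.85 kN/m, acting at H/3 = 1.733 m above the base.
Overturning moment M_o = P_a × H/3 = 72.85 × 1.733 = 126.3.
Resisting moment M_r = W × 1.58 = 274.6 × 1.58 = 433.9.
FS_overturning = M_r/M_o = 433.9/126.3 = 3.436.

3.44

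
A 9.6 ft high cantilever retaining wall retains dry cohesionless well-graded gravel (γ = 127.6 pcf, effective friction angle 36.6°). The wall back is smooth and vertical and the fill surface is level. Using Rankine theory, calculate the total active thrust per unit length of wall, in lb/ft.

1490 lb/ft

K_a = tan²(45° − φ/2) = 0.2530.
P_a = ½ K_a γ H² = 0.5 × 0.2530 × 127.6 × 9.6² = 1487 lb/ft.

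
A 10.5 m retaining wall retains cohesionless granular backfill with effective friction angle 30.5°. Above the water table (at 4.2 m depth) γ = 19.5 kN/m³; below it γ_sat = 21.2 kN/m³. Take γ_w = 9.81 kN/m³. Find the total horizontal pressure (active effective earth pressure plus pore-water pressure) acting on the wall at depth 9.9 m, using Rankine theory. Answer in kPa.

104 kPa

K_a = (1 − sin φ)/(1 + sin φ) = 0.3267.
γ' = 21.2 − 9.81 = 11.39 kN/m³.
Effective vertical stress at 9.9 m: σ'_v = 19.5×4.2 + 11.39×5.70 = 146.8 kPa.
σ'_h = K_a σ'_v = 0.3267 × 146.8 = 47.96 kPa; u = γ_w × 5.70 = 55.92 kPa.
Total σ_h = 47.96 + 55.92 = 103.9 kPa.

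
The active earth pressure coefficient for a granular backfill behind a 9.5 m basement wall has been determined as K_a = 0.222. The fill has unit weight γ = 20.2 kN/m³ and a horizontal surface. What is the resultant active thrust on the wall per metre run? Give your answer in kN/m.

202 kN/m

P = ½ K_a γ H² = 0.5 × 0.222 × 20.2 × 9.5² = 202.4 kN/m.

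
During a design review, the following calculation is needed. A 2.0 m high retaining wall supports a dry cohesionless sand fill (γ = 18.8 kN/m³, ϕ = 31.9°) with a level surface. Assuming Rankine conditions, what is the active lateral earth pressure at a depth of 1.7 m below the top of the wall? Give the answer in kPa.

K_a = (1 − sin φ)/(1 + sin φ) = 0.3085.
σ_h = K_a γ z = 0.3085 × 18.8 × 1.7 = 9.860 kPa.

9.86 kPa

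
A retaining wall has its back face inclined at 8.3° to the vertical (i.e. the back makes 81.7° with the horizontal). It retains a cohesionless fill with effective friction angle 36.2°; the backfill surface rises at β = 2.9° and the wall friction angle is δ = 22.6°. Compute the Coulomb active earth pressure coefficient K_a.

0.307

K_a = sin²(α+φ) / [sin²α · sin(α−δ) · (1 + √{sin(φ+δ)sin(φ−β) / (sin(α−δ)sin(α+β))})²].
With α = 81.7°, φ = 36.2°, δ = 22.6°, β = 2.9°: K_a = 0.3065.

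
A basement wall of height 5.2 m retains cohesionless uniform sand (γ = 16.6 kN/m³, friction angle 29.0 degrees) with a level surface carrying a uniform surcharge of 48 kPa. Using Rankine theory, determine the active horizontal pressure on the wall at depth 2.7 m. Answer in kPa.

32.2 kPa

K_a = (1 − sin φ)/(1 + sin φ) = 0.3470.
σ_v = γz + q = 16.6 × 2.7 + 48 = 92.82 kPa.
σ_h = K_a σ_v = 0.3470 × 92.82 = 32.21 kPa.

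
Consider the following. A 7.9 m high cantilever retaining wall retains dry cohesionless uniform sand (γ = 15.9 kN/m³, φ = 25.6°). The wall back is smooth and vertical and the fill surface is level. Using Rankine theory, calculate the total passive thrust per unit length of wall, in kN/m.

1250 kN/m

K_p = tan²(45° + φ/2) = 2.522.
P_p = ½ K_p γ H² = 0.5 × 2.522 × 15.9 × 7.9² = 1251 kN/m.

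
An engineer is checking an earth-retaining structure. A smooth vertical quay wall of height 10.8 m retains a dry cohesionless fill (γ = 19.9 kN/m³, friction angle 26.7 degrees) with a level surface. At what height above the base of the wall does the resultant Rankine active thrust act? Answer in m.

3.60 m

K_a = 0.3800.
The pressure distribution is triangular, so the resultant acts at H/3 above the base = 10.8/3 = 3.600 m.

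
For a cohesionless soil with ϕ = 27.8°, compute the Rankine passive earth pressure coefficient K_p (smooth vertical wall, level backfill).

2.75

K_p = (1 + sin φ)/(1 − sin φ) = tan²(45° + 27.8°/2) = 2.748.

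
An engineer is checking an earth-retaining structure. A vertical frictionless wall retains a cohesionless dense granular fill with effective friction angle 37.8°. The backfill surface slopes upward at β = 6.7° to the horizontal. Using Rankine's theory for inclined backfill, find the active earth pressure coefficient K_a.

K_a = cos β · (cos β − √(cos²β − cos²φ)) / (cos β + √(cos²β − cos²φ)).
cos β = 0.9932, cos φ = 0.7902, √(cos²β − cos²φ) = 0.6017.
K_a = 0.9932 × (0.9932 − 0.6017)/(0.9932 + 0.6017) = 0.2438.

0.244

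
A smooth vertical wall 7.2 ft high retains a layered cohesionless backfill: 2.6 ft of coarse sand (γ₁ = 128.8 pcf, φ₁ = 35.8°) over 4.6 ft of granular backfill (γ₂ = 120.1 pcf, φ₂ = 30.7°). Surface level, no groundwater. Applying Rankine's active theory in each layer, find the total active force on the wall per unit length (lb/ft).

1020 lb/ft

K_a1 = tan²(45°−35.8°/2) = 0.2619; K_a2 = tan²(45°−30.7°/2) = 0.3240.
Layer 1: σ at base = K_a1 γ₁ h₁ = 87.69 psf; P₁ = ½×87.69×2.6 = 114.0.
Layer 2: σ_v at top = γ₁h₁ = 334.9; σ_h top = K_a2×334.9 = 108.5; σ_h base = K_a2×(334.9+120.1×4.6) = 287.5.
P₂ = ½(108.5+287.5)×4.6 = 910.9. Total P_a = 114.0+910.9 = 1025 lb/ft.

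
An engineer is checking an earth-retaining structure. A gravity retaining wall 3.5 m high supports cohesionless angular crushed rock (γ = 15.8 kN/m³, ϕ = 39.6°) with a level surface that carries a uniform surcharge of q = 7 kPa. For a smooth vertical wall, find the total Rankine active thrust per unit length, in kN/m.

26.9 kN/m

K_a = tan²(45° − φ/2) = 0.2214.
Soil triangle: ½ K_a γ H² = 0.5×0.2214×15.8×3.5² = 21.43 kN/m.
Surcharge rectangle: K_a q H = 0.2214×7×3.5 = 5.425 kN/m.
Total = 21.43 + 5.425 = 26.85 kN/m.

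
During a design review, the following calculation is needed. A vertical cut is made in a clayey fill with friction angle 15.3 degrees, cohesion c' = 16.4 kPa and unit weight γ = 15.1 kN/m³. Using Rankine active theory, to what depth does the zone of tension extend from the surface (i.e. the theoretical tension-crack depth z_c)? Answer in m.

2.85 m

K_a = tan²(45° − 15.3°/2) = 0.5824; √K_a = 0.7632.
The active pressure is zero where K_a γ z = 2c√K_a, so z_c = 2c/(γ√K_a) = 2×16.4/(15.1×0.7632) = 2.846 m.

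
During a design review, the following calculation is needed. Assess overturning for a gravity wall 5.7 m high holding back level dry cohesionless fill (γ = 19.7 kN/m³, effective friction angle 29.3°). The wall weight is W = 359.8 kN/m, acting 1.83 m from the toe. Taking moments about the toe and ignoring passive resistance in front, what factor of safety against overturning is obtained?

3.16

K_a = tan²(45° − 29.3°/2) = 0.3428.
P_a = ½K_aγH² = 0.5×0.3428×19.7×5.7² = 109.7 kN/m, acting at H/3 = 1.900 m above the base.
Overturning moment M_o = P_a × H/3 = 109.7 × 1.900 = 208.5.
Resisting moment M_r = W × 1.83 = 359.8 × 1.83 = 658.4.
FS_overturning = M_r/M_o = 658.4/208.5 = 3.159.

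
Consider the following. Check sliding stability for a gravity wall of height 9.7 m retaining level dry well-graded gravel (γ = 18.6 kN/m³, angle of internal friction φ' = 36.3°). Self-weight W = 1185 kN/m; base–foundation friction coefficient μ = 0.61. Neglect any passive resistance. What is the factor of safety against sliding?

3.22

K_a = tan²(45° − 36.3°/2) = 0.2563.
P_a = ½K_aγH² = 0.5×0.2563×18.6×9.7² = 224.2 kN/m, acting at H/3 = 3.233 m above the base.
FS_sliding = μW / P_a = 0.61×1185 / 224.2 = 3.223.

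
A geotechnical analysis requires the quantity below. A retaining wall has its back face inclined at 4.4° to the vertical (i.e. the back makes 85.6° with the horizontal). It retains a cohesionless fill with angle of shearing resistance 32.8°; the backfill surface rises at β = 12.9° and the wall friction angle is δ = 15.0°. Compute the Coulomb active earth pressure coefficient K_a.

K_a = sin²(α+φ) / [sin²α · sin(α−δ) · (1 + √{sin(φ+δ)sin(φ−β) / (sin(α−δ)sin(α+β))})²].
With α = 85.6°, φ = 32.8°, δ = 15.0°, β = 12.9°: K_a = 0.3572.

0.357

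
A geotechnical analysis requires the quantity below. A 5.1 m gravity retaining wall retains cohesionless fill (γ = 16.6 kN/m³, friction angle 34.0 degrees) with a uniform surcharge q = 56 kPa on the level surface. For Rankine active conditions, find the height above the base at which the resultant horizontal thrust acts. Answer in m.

2.18 m

K_a = 0.2827.
Triangular part P₁ = ½K_aγH² = 61.03 at H/3 = 1.700 m; rectangular part P₂ = K_a q H = 80.74 at H/2 = 2.550 m.
ȳ = (P₁·1.700 + P₂·2.550)/(P₁+P₂) = 2.184 m.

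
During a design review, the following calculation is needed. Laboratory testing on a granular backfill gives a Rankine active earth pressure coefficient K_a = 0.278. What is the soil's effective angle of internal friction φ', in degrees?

K_a = tan²(45° − φ/2) ⇒ 45° − φ/2 = arctan(√0.278) = 27.80°.
φ = 2(45° − 27.80°) = 34.40°.

34.4°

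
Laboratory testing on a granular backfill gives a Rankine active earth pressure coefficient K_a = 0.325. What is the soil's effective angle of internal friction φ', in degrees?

30.6°

K_a = tan²(45° − φ/2) ⇒ 45° − φ/2 = arctan(√0.325) = 29.69°.
φ = 2(45° − 29.69°) = 30.63°.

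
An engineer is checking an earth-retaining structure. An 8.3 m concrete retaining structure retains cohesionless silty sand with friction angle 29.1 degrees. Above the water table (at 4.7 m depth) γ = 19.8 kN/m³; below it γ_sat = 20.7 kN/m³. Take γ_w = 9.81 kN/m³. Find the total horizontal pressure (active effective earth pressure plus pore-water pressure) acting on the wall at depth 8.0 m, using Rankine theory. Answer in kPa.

77.0 kPa

K_a = (1 − sin φ)/(1 + sin φ) = 0.3456.
γ' = 20.7 − 9.81 = 10.89 kN/m³.
Effective vertical stress at 8.0 m: σ'_v = 19.8×4.7 + 10.89×3.30 = 129.0 kPa.
σ'_h = K_a σ'_v = 0.3456 × 129.0 = 44.58 kPa; u = γ_w × 3.30 = 32.37 kPa.
Total σ_h = 44.58 + 32.37 = 76.95 kPa.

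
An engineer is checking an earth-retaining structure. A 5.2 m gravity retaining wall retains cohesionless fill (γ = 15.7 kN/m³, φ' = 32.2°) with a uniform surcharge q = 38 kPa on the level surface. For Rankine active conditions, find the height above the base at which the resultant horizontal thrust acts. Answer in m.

K_a = 0.3047.
Triangular part P₁ = ½K_aγH² = 64.68 at H/3 = 1.733 m; rectangular part P₂ = K_a q H = 60.22 at H/2 = 2.600 m.
ȳ = (P₁·1.733 + P₂·2.600)/(P₁+P₂) = 2.151 m.

2.15 m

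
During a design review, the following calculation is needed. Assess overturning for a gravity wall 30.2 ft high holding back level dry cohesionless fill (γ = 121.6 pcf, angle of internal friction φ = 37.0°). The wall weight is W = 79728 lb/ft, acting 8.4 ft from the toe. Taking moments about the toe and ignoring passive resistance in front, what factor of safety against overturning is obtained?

4.83

K_a = tan²(45° − 37.0°/2) = 0.2486.
P_a = ½K_aγH² = 0.5×0.2486×121.6×30.2² = 13780 lb/ft, acting at H/3 = 10.07 ft above the base.
Overturning moment M_o = P_a × H/3 = 13780 × 10.07 = 138800.
Resisting moment M_r = W × 8.4 = 79728 × 8.4 = 669700.
FS_overturning = M_r/M_o = 669700/138800 = 4.826.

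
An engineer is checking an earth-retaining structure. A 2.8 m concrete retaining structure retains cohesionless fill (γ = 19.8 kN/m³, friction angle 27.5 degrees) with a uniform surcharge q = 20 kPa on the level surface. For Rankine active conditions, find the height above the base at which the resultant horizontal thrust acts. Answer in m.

K_a = 0.3682.
Triangular part P₁ = ½K_aγH² = 28.58 at H/3 = 0.9333 m; rectangular part P₂ = K_a q H = 20.62 at H/2 = 1.400 m.
ȳ = (P₁·0.9333 + P₂·1.400)/(P₁+P₂) = 1.129 m.

1.13 m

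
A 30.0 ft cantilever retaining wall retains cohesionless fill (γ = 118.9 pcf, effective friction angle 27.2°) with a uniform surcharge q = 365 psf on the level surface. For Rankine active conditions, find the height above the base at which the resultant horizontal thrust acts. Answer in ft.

K_a = 0.3726.
Triangular part P₁ = ½K_aγH² = 19940 at H/3 = 10.00 ft; rectangular part P₂ = K_a q H = 4080 at H/2 = 15.00 ft.
ȳ = (P₁·10.00 + P₂·15.00)/(P₁+P₂) = 10.85 ft.

10.8 ft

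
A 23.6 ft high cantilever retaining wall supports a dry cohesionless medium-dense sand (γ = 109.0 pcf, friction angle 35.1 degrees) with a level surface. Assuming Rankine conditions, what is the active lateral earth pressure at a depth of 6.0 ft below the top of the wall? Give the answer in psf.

176 psf

K_a = (1 − sin φ)/(1 + sin φ) = 0.2698.
σ_h = K_a γ z = 0.2698 × 109.0 × 6.0 = 176.5 psf.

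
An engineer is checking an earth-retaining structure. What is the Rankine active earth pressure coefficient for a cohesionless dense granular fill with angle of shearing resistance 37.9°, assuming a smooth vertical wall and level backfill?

K_a = tan²(45° − φ/2) = tan²(26.05°) = 0.2389.

0.239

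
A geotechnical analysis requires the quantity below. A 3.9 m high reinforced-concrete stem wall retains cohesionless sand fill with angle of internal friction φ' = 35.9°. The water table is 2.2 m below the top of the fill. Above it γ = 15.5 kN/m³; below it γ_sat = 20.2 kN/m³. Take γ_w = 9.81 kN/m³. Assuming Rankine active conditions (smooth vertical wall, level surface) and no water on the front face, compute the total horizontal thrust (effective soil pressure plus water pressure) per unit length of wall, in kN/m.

K_a = tan²(45° − φ/2) = 0.2607.
γ' = 20.2 − 9.81 = 10.39 kN/m³. Depth below WT = 1.7 m.
σ'_h at WT = K_a γ d_w = 8.891 kPa; at base = 8.891 + K_a γ' × 1.7 = 13.50 kPa.
P₁ (0–2.2 m) = ½×8.891×2.2 = 9.780. P₂ (2.2–3.9 m) = ½(8.891+13.50)×1.7 = 19.03.
P_w = ½ γ_w h₂² = 0.5×9.81×1.7² = 14.18. Total = 9.780+19.03+14.18 = 42.99 kN/m.

43.0 kN/m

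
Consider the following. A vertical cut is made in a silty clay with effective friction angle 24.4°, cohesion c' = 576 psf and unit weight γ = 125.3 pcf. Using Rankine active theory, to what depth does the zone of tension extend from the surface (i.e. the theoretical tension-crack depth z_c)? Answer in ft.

14.3 ft

K_a = tan²(45° − 24.4°/2) = 0.4153; √K_a = 0.6445.
The active pressure is zero where K_a γ z = 2c√K_a, so z_c = 2c/(γ√K_a) = 2×576/(125.3×0.6445) = 14.27 ft.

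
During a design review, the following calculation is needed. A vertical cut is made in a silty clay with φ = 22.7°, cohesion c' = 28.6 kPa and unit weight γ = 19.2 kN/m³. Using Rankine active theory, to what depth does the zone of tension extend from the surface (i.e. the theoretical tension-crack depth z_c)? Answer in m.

4.48 m

K_a = tan²(45° − 22.7°/2) = 0.4431; √K_a = 0.6657.
The active pressure is zero where K_a γ z = 2c√K_a, so z_c = 2c/(γ√K_a) = 2×28.6/(19.2×0.6657) = 4.476 m.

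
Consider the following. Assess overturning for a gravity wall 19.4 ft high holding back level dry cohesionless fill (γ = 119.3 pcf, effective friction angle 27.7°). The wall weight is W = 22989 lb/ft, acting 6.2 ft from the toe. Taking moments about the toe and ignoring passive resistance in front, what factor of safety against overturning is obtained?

K_a = tan²(45° − 27.7°/2) = 0.3653.
P_a = ½K_aγH² = 0.5×0.3653×119.3×19.4² = 8202 lb/ft, acting at H/3 = 6.467 ft above the base.
Overturning moment M_o = P_a × H/3 = 8202 × 6.467 = 53040.
Resisting moment M_r = W × 6.2 = 22989 × 6.2 = 142500.
FS_overturning = M_r/M_o = 142500/53040 = 2.687.

2.69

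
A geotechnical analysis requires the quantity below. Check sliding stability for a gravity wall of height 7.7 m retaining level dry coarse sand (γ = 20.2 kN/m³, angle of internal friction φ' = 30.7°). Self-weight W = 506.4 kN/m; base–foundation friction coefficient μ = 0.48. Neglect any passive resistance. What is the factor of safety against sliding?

K_a = tan²(45° − 30.7°/2) = 0.3240.
P_a = ½K_aγH² = 0.5×0.3240×20.2×7.7² = 194.0 kN/m, acting at H/3 = 2.567 m above the base.
FS_sliding = μW / P_a = 0.48×506.4 / 194.0 = 1.253.

1.25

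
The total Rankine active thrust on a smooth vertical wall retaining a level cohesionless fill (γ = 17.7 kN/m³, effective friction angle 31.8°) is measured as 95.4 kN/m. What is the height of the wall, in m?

5.90 m

K_a = 0.3098. P_a = ½ K_a γ H² ⇒ H = √(2P_a/(K_a γ)).
H = √(2×95.4/(0.3098×17.7)) = 5.899 m.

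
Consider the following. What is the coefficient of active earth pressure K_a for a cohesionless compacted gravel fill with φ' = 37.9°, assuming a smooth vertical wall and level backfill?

0.239

K_a = (1 − sin φ)/(1 + sin φ) = (1 − sin 37.9°)/(1 + sin 37.9°) = 0.2389.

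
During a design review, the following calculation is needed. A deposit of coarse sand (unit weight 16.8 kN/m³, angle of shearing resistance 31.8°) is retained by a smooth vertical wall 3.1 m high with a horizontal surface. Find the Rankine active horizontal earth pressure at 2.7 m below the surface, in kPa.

14.1 kPa

K_a = (1 − sin φ)/(1 + sin φ) = 0.3098.
σ_h = K_a γ z = 0.3098 × 16.8 × 2.7 = 14.05 kPa.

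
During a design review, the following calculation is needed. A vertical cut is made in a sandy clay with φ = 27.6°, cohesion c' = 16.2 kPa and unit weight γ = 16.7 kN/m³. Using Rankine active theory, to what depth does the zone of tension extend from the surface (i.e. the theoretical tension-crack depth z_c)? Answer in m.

3.20 m

K_a = tan²(45° − 27.6°/2) = 0.3668; √K_a = 0.6056.
The active pressure is zero where K_a γ z = 2c√K_a, so z_c = 2c/(γ√K_a) = 2×16.2/(16.7×0.6056) = 3.204 m.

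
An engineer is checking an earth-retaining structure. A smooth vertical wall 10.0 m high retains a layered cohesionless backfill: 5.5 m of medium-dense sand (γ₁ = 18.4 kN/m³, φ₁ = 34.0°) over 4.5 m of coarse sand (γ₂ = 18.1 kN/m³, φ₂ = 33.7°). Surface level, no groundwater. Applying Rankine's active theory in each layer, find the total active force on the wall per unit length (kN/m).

K_a1 = tan²(45°−34.0°/2) = 0.2827; K_a2 = tan²(45°−33.7°/2) = 0.2863.
Layer 1: σ at base = K_a1 γ₁ h₁ = 28.61 kPa; P₁ = ½×28.61×5.5 = 78.68.
Layer 2: σ_v at top = γ₁h₁ = 101.2; σ_h top = K_a2×101.2 = 28.97; σ_h base = K_a2×(101.2+18.1×4.5) = 52.29.
P₂ = ½(28.97+52.29)×4.5 = 182.9. Total P_a = 78.68+182.9 = 261.5 kN/m.

262 kN/m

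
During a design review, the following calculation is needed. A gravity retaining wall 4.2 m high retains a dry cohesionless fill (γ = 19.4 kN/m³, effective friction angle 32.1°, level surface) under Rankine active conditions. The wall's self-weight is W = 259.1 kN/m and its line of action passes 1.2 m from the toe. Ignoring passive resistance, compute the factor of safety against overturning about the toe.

4.24

K_a = tan²(45° − 32.1°/2) = 0.3060.
P_a = ½K_aγH² = 0.5×0.3060×19.4×4.2² = 52.36 kN/m, acting at H/3 = 1.400 m above the base.
Overturning moment M_o = P_a × H/3 = 52.36 × 1.400 = 73.30.
Resisting moment M_r = W × 1.2 = 259.1 × 1.2 = 310.9.
FS_overturning = M_r/M_o = 310.9/73.30 = 4.242.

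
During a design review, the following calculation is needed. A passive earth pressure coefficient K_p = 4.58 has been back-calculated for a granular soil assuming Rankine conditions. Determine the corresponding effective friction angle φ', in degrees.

39.9°

K_p = (1+sin φ)/(1−sin φ) ⇒ sin φ = (K_p − 1)/(K_p + 1) = 0.6416.
φ = arcsin(0.6416) = 39.91°.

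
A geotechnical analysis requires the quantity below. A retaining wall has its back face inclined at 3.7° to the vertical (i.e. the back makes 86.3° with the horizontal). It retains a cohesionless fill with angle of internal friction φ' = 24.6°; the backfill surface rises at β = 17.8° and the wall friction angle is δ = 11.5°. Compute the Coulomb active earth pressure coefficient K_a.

K_a = sin²(α+φ) / [sin²α · sin(α−δ) · (1 + √{sin(φ+δ)sin(φ−β) / (sin(α−δ)sin(α+β))})²].
With α = 86.3°, φ = 24.6°, δ = 11.5°, β = 17.8°: K_a = 0.5604.

0.560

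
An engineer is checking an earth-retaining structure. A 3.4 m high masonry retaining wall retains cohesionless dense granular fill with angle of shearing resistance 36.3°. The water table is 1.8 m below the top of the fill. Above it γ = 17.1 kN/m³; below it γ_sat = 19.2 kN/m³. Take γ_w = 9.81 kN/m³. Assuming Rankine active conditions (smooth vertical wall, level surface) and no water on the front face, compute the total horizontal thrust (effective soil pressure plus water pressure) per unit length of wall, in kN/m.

K_a = tan²(45° − φ/2) = 0.2563.
γ' = 19.2 − 9.81 = 9.390 kN/m³. Depth below WT = 1.6 m.
σ'_h at WT = K_a γ d_w = 7.888 kPa; at base = 7.888 + K_a γ' × 1.6 = 11.74 kPa.
P₁ (0–1.8 m) = ½×7.888×1.8 = 7.099. P₂ (1.8–3.4 m) = ½(7.888+11.74)×1.6 = 15.70.
P_w = ½ γ_w h₂² = 0.5×9.81×1.6² = 12.56. Total = 7.099+15.70+12.56 = 35.36 kN/m.

35.4 kN/m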